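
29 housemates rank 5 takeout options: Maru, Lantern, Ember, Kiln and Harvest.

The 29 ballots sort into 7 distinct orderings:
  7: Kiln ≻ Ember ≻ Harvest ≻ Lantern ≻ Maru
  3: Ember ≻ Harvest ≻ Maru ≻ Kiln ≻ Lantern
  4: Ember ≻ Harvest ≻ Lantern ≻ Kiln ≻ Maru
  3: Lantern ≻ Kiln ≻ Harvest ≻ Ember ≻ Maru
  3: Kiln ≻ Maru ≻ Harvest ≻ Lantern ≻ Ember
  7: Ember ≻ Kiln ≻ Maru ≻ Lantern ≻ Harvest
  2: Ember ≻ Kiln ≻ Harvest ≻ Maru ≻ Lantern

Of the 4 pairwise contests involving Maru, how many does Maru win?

1

Maru against each rival (29 friends):
Maru vs Lantern: 3+3+7+2 = 15 for Maru, 14 for Lantern — Maru by 15–14.
Maru vs Ember: Ember, 26–3.
Maru vs Kiln: Kiln wins 26–3.
Maru vs Harvest: Harvest wins 19–10.
Maru beats Lantern; loses to Ember, Kiln, Harvest — 1 pairwise win.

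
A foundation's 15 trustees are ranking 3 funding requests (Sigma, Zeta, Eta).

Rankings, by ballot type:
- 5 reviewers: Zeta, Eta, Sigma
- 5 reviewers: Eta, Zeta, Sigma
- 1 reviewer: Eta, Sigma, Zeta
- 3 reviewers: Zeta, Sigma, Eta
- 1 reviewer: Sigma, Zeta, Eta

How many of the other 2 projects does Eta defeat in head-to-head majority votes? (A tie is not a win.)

1

Eta against each rival (15 reviewers):
Eta vs Sigma: Eta is ranked higher on 5+5+1 = 11 ballots, Sigma on 4. Eta wins 11–4.
Eta–Zeta: Zeta 9–6.
Eta beats Sigma; loses to Zeta — 1 pairwise win.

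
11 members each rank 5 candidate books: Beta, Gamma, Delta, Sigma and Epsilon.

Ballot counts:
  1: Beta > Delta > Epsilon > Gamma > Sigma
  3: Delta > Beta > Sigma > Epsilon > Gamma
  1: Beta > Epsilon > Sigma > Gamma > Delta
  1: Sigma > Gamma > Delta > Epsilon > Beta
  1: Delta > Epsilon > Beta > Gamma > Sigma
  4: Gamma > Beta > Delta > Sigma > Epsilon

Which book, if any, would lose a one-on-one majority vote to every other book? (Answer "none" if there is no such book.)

none

Pairwise majorities:
Beta vs Gamma: Beta preferred on 1+3+1+1 = 6 ballots; Beta wins 6–5.
Beta vs Delta: 1+1+4 = 6 for Beta, 5 for Delta — Beta by 6–5.
Beta vs Sigma: Beta wins 10–1.
Beta vs Epsilon: 1+3+1+4 = 9 for Beta, 2 for Epsilon — Beta by 9–2.
Gamma vs Delta: Gamma preferred on 1+1+4 = 6 ballots; Gamma wins 6–5.
Gamma vs Sigma: 6 to 5, Gamma.
Gamma vs Epsilon: 5 to 6, Epsilon.
Delta vs Sigma: Delta is ranked higher on 1+3+1+4 = 9 ballots, Sigma on 2. Delta wins 9–2.
Delta vs Epsilon: Delta, 10–1.
Sigma vs Epsilon: 3+1+4 = 8 for Sigma, 3 for Epsilon — Sigma by 8–3.
No book is winless: Beta beats Gamma; Gamma beats Delta; Delta beats Sigma; Sigma beats Epsilon; Epsilon beats Gamma. There is no Condorcet loser.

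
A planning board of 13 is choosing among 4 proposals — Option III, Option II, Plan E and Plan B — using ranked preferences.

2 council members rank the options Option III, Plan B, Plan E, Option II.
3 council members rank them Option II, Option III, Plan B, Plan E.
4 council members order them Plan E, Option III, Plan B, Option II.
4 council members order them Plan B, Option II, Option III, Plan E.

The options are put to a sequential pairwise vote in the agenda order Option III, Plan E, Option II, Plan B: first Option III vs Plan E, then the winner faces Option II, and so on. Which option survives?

Round 1: Option III vs Plan E — 9–4, Option III advances.
Round 2: Option III vs Option II — 6–7, Option II advances.
Round 3: Option II vs Plan B — 3–10, Plan B advances.
The agenda winner is Plan B.

Plan B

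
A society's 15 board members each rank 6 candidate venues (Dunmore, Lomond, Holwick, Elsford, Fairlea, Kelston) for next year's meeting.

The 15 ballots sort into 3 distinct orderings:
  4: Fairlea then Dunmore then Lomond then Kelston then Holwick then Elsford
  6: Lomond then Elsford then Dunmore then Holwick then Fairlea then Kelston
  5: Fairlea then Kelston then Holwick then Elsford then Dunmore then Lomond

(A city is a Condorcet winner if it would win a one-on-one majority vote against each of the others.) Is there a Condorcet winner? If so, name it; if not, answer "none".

Fairlea

Pairwise majorities:
Dunmore vs Lomond: 4+5 = 9 for Dunmore, 6 for Lomond — Dunmore by 9–6.
Dunmore vs Holwick: Dunmore preferred on 4+6 = 10 ballots; Dunmore wins 10–5.
Dunmore vs Elsford: 4 to 11, Elsford.
Dunmore vs Fairlea: Dunmore is ranked higher on 6 ballots, Fairlea on 9. Fairlea wins 9–6.
Dunmore vs Kelston: 10 to 5, Dunmore.
Lomond vs Holwick: 4+6 = 10 for Lomond, 5 for Holwick — Lomond by 10–5.
Lomond vs Elsford: Lomond is ranked higher on 4+6 = 10 ballots, Elsford on 5. Lomond wins 10–5.
Lomond vs Fairlea: 6 to 9, Fairlea.
Lomond vs Kelston: Lomond preferred on 4+6 = 10 ballots; Lomond wins 10–5.
Holwick vs Elsford: 4+5 = 9 for Holwick, 6 for Elsford — Holwick by 9–6.
Holwick vs Fairlea: Holwick preferred on 6 ballots; Fairlea wins 9–6.
Holwick vs Kelston: Holwick preferred on 6 ballots; Kelston wins 9–6.
Elsford vs Fairlea: 6 for Elsford, 9 for Fairlea — Fairlea by 9–6.
Elsford vs Kelston: 6 to 9, Kelston.
Fairlea vs Kelston: Fairlea is ranked higher on 4+6+5 = 15 ballots, Kelston on 0. Fairlea wins 15–0.
Fairlea defeats every rival head-to-head and is the Condorcet winner.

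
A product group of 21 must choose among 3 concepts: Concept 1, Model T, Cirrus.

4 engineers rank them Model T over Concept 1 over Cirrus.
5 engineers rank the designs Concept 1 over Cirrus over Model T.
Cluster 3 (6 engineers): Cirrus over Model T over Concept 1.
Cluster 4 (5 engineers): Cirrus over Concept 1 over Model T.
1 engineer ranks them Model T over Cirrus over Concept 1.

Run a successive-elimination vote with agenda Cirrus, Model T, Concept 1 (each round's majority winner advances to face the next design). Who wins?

Round 1: Cirrus vs Model T — 16–5, Cirrus advances.
Round 2: Cirrus vs Concept 1 — 12–9, Cirrus advances.
The agenda winner is Cirrus.

Cirrus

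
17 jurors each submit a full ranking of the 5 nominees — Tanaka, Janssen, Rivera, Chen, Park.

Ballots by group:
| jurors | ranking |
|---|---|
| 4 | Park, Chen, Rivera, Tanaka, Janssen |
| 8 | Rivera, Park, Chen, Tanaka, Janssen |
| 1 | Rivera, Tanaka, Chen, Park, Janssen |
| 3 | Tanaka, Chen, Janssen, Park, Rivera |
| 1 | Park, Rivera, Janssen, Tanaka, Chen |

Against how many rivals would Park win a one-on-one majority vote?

3

Park against each rival (17 jurors):
Park vs Tanaka: Park, 13–4.
Park vs Janssen: Park wins 14–3.
Park vs Rivera: Park preferred on 4+3+1 = 8 ballots; Rivera wins 9–8.
Park vs Chen: Park is ranked higher on 4+8+1 = 13 ballots, Chen on 4. Park wins 13–4.
Park beats Tanaka, Janssen, Chen; loses to Rivera — 3 pairwise wins.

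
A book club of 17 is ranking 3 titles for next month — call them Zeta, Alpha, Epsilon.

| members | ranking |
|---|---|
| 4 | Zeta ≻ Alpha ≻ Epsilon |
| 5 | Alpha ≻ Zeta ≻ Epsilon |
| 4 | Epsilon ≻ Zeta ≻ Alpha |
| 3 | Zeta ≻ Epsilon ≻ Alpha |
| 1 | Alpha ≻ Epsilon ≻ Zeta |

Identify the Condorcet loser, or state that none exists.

Head-to-head results (17 members):
Zeta vs Alpha: Zeta wins 11–6.
Zeta vs Epsilon: Zeta is ranked higher on 4+5+3 = 12 ballots, Epsilon on 5. Zeta wins 12–5.
Alpha–Epsilon: Alpha 10–7.
Epsilon is beaten in every head-to-head and is the Condorcet loser.

Epsilon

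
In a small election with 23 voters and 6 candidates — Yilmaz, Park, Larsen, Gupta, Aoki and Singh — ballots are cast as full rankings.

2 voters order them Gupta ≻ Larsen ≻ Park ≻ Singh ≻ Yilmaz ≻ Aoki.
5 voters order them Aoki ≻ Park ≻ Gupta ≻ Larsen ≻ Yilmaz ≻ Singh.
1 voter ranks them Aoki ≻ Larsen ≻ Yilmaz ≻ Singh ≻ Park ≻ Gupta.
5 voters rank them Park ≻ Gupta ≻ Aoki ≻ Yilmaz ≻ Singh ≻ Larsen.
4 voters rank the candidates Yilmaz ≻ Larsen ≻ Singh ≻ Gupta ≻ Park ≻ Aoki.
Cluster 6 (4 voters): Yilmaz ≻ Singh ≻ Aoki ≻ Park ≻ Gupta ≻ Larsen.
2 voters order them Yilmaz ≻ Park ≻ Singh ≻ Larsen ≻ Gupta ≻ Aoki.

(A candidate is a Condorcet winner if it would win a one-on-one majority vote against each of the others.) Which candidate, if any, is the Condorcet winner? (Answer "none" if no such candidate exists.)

Head-to-head results (23 voters):
Yilmaz vs Park: Park wins 12–11.
Yilmaz vs Larsen: Yilmaz wins 15–8.
Yilmaz–Gupta: Gupta 12–11.
Yilmaz–Aoki: Yilmaz 12–11.
Yilmaz vs Singh: Yilmaz, 21–2.
Park–Larsen: Park 16–7.
Park vs Gupta: Park, 17–6.
Park–Aoki: Park 13–10.
Park vs Singh: Park wins 14–9.
Larsen vs Gupta: Gupta, 16–7.
Larsen–Aoki: Aoki 15–8.
Larsen–Singh: Larsen 12–11.
Gupta vs Aoki: Gupta, 13–10.
Gupta–Singh: Gupta 12–11.
Aoki–Singh: Singh 12–11.
Park beats each of Yilmaz, Larsen, Gupta, Aoki, Singh — Park is the Condorcet winner.

Park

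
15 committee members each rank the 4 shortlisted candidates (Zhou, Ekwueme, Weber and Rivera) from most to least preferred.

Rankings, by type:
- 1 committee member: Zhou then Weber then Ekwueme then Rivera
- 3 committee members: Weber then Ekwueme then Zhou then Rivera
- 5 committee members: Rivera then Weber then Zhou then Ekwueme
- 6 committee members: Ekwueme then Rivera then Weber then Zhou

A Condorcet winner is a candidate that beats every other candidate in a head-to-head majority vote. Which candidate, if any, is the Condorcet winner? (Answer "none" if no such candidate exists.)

none

Pairwise majorities:
Zhou vs Ekwueme: Ekwueme, 9–6.
Zhou vs Weber: Weber wins 14–1.
Zhou–Rivera: Rivera 11–4.
Ekwueme–Weber: Weber 9–6.
Ekwueme vs Rivera: Ekwueme wins 10–5.
Weber–Rivera: Rivera 11–4.
Every candidate loses at least once (Zhou loses to Ekwueme; Ekwueme loses to Weber; Weber loses to Rivera; Rivera loses to Ekwueme). The majority relation contains the cycle Ekwueme → Rivera → Weber → Ekwueme, so there is no Condorcet winner.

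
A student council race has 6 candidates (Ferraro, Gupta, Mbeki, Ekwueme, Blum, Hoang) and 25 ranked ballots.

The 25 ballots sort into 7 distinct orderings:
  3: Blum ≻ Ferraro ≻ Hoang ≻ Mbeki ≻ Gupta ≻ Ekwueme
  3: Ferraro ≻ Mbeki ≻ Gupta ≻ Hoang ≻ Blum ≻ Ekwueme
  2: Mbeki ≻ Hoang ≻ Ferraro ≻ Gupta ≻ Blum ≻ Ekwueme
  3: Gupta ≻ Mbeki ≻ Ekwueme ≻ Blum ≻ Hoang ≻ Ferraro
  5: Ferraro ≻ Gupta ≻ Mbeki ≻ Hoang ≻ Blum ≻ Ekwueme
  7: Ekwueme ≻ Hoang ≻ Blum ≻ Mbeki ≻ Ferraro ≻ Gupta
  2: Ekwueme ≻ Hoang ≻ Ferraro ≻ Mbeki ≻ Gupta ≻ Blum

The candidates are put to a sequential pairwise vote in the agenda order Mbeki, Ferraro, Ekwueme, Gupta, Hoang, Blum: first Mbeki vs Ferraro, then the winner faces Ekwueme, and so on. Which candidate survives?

Round 1: Mbeki vs Ferraro — 12–13, Ferraro advances.
Round 2: Ferraro vs Ekwueme — 13–12, Ferraro advances.
Round 3: Ferraro vs Gupta — 22–3, Ferraro advances.
Round 4: Ferraro vs Hoang — 11–14, Hoang advances.
Round 5: Hoang vs Blum — 19–6, Hoang advances.
The agenda winner is Hoang.

Hoang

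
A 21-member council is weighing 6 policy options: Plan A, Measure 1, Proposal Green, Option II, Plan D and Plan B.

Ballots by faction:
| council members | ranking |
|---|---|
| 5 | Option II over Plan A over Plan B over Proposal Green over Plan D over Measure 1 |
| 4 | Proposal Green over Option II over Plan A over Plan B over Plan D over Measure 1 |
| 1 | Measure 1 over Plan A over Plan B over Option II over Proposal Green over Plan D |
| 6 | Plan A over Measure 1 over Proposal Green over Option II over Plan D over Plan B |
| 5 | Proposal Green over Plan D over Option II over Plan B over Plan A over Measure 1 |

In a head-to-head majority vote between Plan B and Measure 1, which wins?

Ballots ranking Plan B above Measure 1: 5 + 4 + 5 = 14.
Ballots ranking Measure 1 above Plan B: 21 − 14 = 7.
Plan B wins the head-to-head 14–7.

Plan B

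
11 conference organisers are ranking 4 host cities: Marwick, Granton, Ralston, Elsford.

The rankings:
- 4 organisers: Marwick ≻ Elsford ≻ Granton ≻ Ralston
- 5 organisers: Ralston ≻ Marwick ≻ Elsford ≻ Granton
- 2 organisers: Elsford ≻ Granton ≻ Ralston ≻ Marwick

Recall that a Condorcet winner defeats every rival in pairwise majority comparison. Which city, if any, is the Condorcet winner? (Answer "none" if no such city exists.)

none

Pairwise majorities:
Marwick vs Granton: Marwick, 9–2.
Marwick–Ralston: Ralston 7–4.
Marwick vs Elsford: Marwick wins 9–2.
Granton vs Ralston: Granton, 6–5.
Granton vs Elsford: Elsford, 11–0.
Ralston–Elsford: Elsford 6–5.
Each city drops at least one matchup (Marwick loses to Ralston; Granton loses to Marwick; Ralston loses to Granton; Elsford loses to Marwick); the cycle Marwick → Granton → Ralston → Marwick rules out a Condorcet winner.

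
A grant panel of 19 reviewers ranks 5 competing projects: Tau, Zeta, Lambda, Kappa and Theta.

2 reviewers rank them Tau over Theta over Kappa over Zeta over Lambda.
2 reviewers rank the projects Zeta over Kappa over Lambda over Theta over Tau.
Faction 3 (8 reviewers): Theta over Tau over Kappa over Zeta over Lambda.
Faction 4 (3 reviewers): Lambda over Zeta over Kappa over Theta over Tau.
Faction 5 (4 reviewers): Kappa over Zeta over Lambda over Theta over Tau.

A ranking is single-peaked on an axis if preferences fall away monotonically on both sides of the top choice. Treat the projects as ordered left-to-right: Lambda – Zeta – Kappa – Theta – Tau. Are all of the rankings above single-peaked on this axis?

yes

Axis positions: Lambda=1, Zeta=2, Kappa=3, Theta=4, Tau=5.
Faction 1 (peak Tau at position 5): ranking walks positions 5-4-3-2-1, expanding outward from the peak — single-peaked.
Faction 2 (peak Zeta at position 2): ranking walks positions 2-3-1-4-5, expanding outward from the peak — single-peaked.
Faction 3 (peak Theta at position 4): ranking walks positions 4-5-3-2-1, expanding outward from the peak — single-peaked.
Faction 4 (peak Lambda at position 1): ranking walks positions 1-2-3-4-5, expanding outward from the peak — single-peaked.
Faction 5 (peak Kappa at position 3): ranking walks positions 3-2-1-4-5, expanding outward from the peak — single-peaked.
Every ranking is single-peaked on this axis.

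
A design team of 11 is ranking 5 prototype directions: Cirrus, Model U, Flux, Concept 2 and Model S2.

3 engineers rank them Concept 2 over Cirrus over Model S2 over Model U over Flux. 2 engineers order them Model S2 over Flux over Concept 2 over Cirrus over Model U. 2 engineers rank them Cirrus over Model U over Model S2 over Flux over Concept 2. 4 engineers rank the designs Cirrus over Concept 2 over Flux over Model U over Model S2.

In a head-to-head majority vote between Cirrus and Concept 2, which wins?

Cirrus

Ballots ranking Cirrus above Concept 2: 2 + 4 = 6.
Ballots ranking Concept 2 above Cirrus: 11 − 6 = 5.
Cirrus wins the head-to-head 6–5.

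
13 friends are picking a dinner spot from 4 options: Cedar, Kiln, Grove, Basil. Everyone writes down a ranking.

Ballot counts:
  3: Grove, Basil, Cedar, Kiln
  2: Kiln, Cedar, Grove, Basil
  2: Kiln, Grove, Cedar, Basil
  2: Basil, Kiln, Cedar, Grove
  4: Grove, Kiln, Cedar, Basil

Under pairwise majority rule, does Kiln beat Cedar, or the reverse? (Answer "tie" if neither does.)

Kiln

Ballots ranking Kiln above Cedar: 2 + 2 + 2 + 4 = 10.
Ballots ranking Cedar above Kiln: 13 − 10 = 3.
Kiln wins the head-to-head 10–3.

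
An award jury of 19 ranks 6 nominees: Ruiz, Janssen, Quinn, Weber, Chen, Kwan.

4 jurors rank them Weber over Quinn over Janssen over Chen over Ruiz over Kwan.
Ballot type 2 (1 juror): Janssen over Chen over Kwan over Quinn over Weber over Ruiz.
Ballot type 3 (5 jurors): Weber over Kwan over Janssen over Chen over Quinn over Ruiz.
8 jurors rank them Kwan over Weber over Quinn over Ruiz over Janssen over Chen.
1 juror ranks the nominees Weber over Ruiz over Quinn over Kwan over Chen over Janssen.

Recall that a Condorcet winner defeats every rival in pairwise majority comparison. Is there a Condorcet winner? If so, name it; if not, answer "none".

Weber

Pairwise majorities:
Ruiz vs Janssen: Janssen wins 10–9.
Ruiz vs Quinn: Quinn, 18–1.
Ruiz vs Weber: Weber wins 19–0.
Ruiz–Chen: Chen 10–9.
Ruiz vs Kwan: Kwan wins 14–5.
Janssen vs Quinn: Quinn wins 13–6.
Janssen vs Weber: Weber, 18–1.
Janssen vs Chen: Janssen, 18–1.
Janssen vs Kwan: Kwan, 14–5.
Quinn–Weber: Weber 18–1.
Quinn vs Chen: Quinn, 13–6.
Quinn vs Kwan: Kwan wins 14–5.
Weber vs Chen: Weber wins 18–1.
Weber vs Kwan: Weber wins 10–9.
Chen vs Kwan: Kwan, 14–5.
Only Weber has no losses; Weber is the Condorcet winner.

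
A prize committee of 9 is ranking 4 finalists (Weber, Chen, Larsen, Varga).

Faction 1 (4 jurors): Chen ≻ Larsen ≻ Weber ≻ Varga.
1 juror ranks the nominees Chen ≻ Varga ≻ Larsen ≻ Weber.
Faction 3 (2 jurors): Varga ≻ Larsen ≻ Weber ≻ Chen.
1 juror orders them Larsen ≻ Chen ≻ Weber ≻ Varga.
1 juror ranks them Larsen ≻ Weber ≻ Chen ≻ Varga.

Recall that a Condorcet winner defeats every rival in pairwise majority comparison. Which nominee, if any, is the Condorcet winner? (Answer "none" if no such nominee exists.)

Chen

Head-to-head results (9 jurors):
Weber–Chen: Chen 6–3.
Weber–Larsen: Larsen 9–0.
Weber vs Varga: 4+1+1 = 6 for Weber, 3 for Varga — Weber by 6–3.
Chen vs Larsen: Chen wins 5–4.
Chen vs Varga: Chen wins 7–2.
Larsen–Varga: Larsen 6–3.
Chen defeats every rival head-to-head and is the Condorcet winner.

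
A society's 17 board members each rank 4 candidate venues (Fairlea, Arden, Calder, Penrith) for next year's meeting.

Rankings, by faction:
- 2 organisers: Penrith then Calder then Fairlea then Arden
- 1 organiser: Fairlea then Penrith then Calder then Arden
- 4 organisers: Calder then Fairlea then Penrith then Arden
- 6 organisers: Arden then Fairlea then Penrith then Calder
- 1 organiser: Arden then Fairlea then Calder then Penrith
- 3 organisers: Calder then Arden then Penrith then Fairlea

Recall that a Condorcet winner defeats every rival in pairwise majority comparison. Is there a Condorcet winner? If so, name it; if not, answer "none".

none

Head-to-head results (17 organisers):
Fairlea vs Arden: Arden, 10–7.
Fairlea vs Calder: Calder wins 9–8.
Fairlea vs Penrith: Fairlea, 12–5.
Arden vs Calder: 6+1 = 7 for Arden, 10 for Calder — Calder by 10–7.
Arden vs Penrith: Arden is ranked higher on 6+1+3 = 10 ballots, Penrith on 7. Arden wins 10–7.
Calder vs Penrith: Penrith, 9–8.
No city is unbeaten: Fairlea loses to Arden; Arden loses to Calder; Calder loses to Penrith; Penrith loses to Fairlea. In particular Fairlea → Penrith → Calder → Fairlea is a majority cycle — no Condorcet winner exists.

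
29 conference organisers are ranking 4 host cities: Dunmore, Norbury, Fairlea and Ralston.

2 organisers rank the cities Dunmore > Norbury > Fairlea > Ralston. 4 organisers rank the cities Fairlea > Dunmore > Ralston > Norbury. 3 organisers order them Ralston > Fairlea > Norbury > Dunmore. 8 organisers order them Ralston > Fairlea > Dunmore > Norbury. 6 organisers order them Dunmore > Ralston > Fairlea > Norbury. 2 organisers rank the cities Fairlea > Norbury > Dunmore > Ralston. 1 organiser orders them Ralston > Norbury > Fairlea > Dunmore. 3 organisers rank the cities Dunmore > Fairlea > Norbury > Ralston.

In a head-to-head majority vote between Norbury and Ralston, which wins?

Ralston

Ballots ranking Norbury above Ralston: 2 + 2 + 3 = 7.
Ballots ranking Ralston above Norbury: 29 − 7 = 22.
Ralston wins the head-to-head 22–7.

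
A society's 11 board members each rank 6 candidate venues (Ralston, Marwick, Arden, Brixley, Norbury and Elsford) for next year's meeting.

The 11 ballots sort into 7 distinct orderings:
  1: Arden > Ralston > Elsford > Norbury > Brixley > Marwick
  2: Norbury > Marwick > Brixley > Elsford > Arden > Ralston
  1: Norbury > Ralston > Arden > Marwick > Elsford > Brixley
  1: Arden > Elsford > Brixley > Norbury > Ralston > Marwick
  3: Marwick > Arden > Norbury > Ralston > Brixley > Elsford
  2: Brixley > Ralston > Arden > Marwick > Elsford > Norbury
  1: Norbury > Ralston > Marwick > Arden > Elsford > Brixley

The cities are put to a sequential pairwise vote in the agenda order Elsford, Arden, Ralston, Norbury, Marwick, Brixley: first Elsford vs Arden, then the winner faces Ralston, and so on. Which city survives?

Marwick

Round 1: Elsford vs Arden — 2–9, Arden advances.
Round 2: Arden vs Ralston — 7–4, Arden advances.
Round 3: Arden vs Norbury — 7–4, Arden advances.
Round 4: Arden vs Marwick — 5–6, Marwick advances.
Round 5: Marwick vs Brixley — 7–4, Marwick advances.
The agenda winner is Marwick.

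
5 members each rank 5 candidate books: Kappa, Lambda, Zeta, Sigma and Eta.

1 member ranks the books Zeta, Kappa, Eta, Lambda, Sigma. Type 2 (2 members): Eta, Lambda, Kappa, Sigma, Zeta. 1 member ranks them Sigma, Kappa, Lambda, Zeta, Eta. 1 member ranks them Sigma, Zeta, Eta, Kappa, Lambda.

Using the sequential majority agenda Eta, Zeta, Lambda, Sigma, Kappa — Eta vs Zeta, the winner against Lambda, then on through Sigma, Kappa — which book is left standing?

Round 1: Eta vs Zeta — 2–3, Zeta advances.
Round 2: Zeta vs Lambda — 2–3, Lambda advances.
Round 3: Lambda vs Sigma — 3–2, Lambda advances.
Round 4: Lambda vs Kappa — 2–3, Kappa advances.
Kappa survives the agenda.

Kappa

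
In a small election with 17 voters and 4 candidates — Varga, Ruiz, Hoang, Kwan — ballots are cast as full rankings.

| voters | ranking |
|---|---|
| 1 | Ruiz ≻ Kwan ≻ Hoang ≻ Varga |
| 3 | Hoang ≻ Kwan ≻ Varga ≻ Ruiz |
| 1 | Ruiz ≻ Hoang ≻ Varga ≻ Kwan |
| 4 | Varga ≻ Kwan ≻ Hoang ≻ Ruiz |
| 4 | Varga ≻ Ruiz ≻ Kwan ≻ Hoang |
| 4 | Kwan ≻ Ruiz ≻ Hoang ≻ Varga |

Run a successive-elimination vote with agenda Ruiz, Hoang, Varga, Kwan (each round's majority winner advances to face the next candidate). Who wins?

Round 1: Ruiz vs Hoang — 10–7, Ruiz advances.
Round 2: Ruiz vs Varga — 6–11, Varga advances.
Round 3: Varga vs Kwan — 9–8, Varga advances.
Varga survives the agenda.

Varga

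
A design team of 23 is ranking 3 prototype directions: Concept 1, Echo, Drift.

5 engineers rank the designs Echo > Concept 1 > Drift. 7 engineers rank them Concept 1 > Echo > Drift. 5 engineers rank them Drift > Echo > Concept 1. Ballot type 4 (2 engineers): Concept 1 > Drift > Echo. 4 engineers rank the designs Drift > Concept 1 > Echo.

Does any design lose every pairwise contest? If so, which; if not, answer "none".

Drift

Pairwise majorities:
Concept 1 vs Echo: 13 to 10, Concept 1.
Concept 1 vs Drift: Concept 1 wins 14–9.
Echo–Drift: Echo 12–11.
Drift is beaten in every head-to-head and is the Condorcet loser.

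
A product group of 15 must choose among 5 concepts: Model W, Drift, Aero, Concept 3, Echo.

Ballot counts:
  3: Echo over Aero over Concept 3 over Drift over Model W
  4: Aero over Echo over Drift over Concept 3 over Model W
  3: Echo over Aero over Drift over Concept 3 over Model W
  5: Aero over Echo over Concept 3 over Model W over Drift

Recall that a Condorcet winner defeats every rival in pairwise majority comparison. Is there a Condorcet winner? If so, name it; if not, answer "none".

Pairwise majorities:
Model W vs Drift: Drift, 10–5.
Model W vs Aero: 0 to 15, Aero.
Model W–Concept 3: Concept 3 15–0.
Model W–Echo: Echo 15–0.
Drift vs Aero: Drift preferred on 0 ballots; Aero wins 15–0.
Drift vs Concept 3: 4+3 = 7 for Drift, 8 for Concept 3 — Concept 3 by 8–7.
Drift vs Echo: Echo wins 15–0.
Aero vs Concept 3: Aero, 15–0.
Aero vs Echo: 4+5 = 9 for Aero, 6 for Echo — Aero by 9–6.
Concept 3 vs Echo: Echo, 15–0.
Aero beats each of Model W, Drift, Concept 3, Echo — Aero is the Condorcet winner.

Aero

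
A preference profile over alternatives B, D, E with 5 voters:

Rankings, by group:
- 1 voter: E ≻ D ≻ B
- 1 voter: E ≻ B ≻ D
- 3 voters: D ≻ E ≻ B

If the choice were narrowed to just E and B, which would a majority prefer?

E

Ballots ranking E above B: 1 + 1 + 3 = 5.
Ballots ranking B above E: 5 − 5 = 0.
E wins the head-to-head 5–0.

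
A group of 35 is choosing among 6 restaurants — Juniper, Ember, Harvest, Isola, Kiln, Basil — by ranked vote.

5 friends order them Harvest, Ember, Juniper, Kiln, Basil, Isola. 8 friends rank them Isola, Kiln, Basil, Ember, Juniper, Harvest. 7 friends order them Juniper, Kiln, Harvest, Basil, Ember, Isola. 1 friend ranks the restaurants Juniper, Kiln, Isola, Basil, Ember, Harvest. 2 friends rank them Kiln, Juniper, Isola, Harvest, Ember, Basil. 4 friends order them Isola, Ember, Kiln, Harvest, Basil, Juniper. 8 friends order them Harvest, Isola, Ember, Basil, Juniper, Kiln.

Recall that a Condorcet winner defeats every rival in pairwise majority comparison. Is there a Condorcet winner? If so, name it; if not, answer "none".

none

Pairwise majorities:
Juniper vs Ember: 7+1+2 = 10 for Juniper, 25 for Ember — Ember by 25–10.
Juniper vs Harvest: 8+7+1+2 = 18 for Juniper, 17 for Harvest — Juniper by 18–17.
Juniper vs Isola: 5+7+1+2 = 15 for Juniper, 20 for Isola — Isola by 20–15.
Juniper vs Kiln: 21 to 14, Juniper.
Juniper vs Basil: 5+7+1+2 = 15 for Juniper, 20 for Basil — Basil by 20–15.
Ember vs Harvest: 13 to 22, Harvest.
Ember vs Isola: Ember preferred on 5+7 = 12 ballots; Isola wins 23–12.
Ember vs Kiln: Ember preferred on 5+4+8 = 17 ballots; Kiln wins 18–17.
Ember vs Basil: 19 to 16, Ember.
Harvest vs Isola: 20 to 15, Harvest.
Harvest vs Kiln: 13 to 22, Kiln.
Harvest vs Basil: Harvest preferred on 5+7+2+4+8 = 26 ballots; Harvest wins 26–9.
Isola vs Kiln: 20 to 15, Isola.
Isola vs Basil: 8+1+2+4+8 = 23 for Isola, 12 for Basil — Isola by 23–12.
Kiln vs Basil: Kiln is ranked higher on 5+8+7+1+2+4 = 27 ballots, Basil on 8. Kiln wins 27–8.
No restaurant is unbeaten: Juniper loses to Ember; Ember loses to Harvest; Harvest loses to Juniper; Isola loses to Harvest; Kiln loses to Juniper; Basil loses to Ember. In particular Juniper → Harvest → Ember → Juniper is a majority cycle — no Condorcet winner exists.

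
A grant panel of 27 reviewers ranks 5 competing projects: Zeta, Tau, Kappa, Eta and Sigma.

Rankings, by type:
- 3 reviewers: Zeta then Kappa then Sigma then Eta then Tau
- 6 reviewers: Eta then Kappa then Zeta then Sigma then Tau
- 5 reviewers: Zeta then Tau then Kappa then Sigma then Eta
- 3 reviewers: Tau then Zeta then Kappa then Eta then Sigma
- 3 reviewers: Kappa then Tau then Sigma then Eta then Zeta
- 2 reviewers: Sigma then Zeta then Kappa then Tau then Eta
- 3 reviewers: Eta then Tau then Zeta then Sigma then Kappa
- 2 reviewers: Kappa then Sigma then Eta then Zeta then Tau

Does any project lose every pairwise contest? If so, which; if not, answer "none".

Pairwise majorities:
Zeta–Tau: Zeta 18–9.
Zeta vs Kappa: Zeta, 16–11.
Zeta–Eta: Eta 14–13.
Zeta vs Sigma: 20 to 7, Zeta.
Tau vs Kappa: Tau is ranked higher on 5+3+3 = 11 ballots, Kappa on 16. Kappa wins 16–11.
Tau–Eta: Eta 14–13.
Tau vs Sigma: Tau preferred on 5+3+3+3 = 14 ballots; Tau wins 14–13.
Kappa vs Eta: Kappa, 18–9.
Kappa vs Sigma: Kappa wins 22–5.
Eta vs Sigma: 12 to 15, Sigma.
No project is winless: Zeta beats Tau; Tau beats Sigma; Kappa beats Tau; Eta beats Zeta; Sigma beats Eta. There is no Condorcet loser.

none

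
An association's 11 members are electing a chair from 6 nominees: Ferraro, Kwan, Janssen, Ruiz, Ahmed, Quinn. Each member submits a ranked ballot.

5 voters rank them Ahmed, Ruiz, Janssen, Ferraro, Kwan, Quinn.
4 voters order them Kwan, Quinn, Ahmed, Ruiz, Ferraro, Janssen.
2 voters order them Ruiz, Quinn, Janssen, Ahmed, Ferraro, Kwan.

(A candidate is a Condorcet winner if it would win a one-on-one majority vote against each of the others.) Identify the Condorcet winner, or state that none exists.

Head-to-head results (11 voters):
Ferraro vs Kwan: Ferraro is ranked higher on 5+2 = 7 ballots, Kwan on 4. Ferraro wins 7–4.
Ferraro–Janssen: Janssen 7–4.
Ferraro vs Ruiz: Ruiz, 11–0.
Ferraro–Ahmed: Ahmed 11–0.
Ferraro vs Quinn: Ferraro preferred on 5 ballots; Quinn wins 6–5.
Kwan vs Janssen: Kwan preferred on 4 ballots; Janssen wins 7–4.
Kwan vs Ruiz: Kwan preferred on 4 ballots; Ruiz wins 7–4.
Kwan vs Ahmed: 4 for Kwan, 7 for Ahmed — Ahmed by 7–4.
Kwan vs Quinn: Kwan is ranked higher on 5+4 = 9 ballots, Quinn on 2. Kwan wins 9–2.
Janssen vs Ruiz: Janssen preferred on 0 ballots; Ruiz wins 11–0.
Janssen–Ahmed: Ahmed 9–2.
Janssen vs Quinn: 5 for Janssen, 6 for Quinn — Quinn by 6–5.
Ruiz vs Ahmed: 2 for Ruiz, 9 for Ahmed — Ahmed by 9–2.
Ruiz vs Quinn: 5+2 = 7 for Ruiz, 4 for Quinn — Ruiz by 7–4.
Ahmed vs Quinn: 5 to 6, Quinn.
Each candidate drops at least one matchup (Ferraro loses to Janssen; Kwan loses to Ferraro; Janssen loses to Ruiz; Ruiz loses to Ahmed; Ahmed loses to Quinn; Quinn loses to Kwan); the cycle Ferraro beats Kwan beats Quinn beats Ferraro rules out a Condorcet winner.

none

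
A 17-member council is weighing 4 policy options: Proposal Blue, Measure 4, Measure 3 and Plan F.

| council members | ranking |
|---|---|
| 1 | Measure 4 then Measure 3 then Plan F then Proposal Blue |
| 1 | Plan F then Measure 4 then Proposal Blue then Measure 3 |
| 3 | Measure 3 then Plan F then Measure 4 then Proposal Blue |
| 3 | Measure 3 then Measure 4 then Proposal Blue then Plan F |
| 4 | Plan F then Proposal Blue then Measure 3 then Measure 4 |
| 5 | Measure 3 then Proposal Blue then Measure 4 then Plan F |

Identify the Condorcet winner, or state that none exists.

Head-to-head results (17 council members):
Proposal Blue–Measure 4: Proposal Blue 9–8.
Proposal Blue vs Measure 3: Measure 3 wins 12–5.
Proposal Blue vs Plan F: Plan F wins 9–8.
Measure 4 vs Measure 3: Measure 3 wins 15–2.
Measure 4 vs Plan F: Measure 4 wins 9–8.
Measure 3–Plan F: Measure 3 12–5.
Measure 3 beats each of Proposal Blue, Measure 4, Plan F — Measure 3 is the Condorcet winner.

Measure 3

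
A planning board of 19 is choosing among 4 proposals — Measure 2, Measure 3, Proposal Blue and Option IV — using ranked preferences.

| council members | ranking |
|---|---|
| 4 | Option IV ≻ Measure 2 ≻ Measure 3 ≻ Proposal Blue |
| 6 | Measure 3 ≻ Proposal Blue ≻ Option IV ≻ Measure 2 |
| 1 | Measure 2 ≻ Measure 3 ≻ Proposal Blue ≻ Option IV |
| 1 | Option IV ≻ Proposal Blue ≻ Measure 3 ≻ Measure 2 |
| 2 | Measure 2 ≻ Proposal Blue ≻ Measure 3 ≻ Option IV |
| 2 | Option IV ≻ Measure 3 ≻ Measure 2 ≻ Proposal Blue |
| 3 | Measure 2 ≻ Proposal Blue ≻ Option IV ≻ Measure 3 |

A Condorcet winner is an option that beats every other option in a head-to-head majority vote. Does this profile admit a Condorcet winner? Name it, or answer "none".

Head-to-head results (19 council members):
Measure 2 vs Measure 3: 4+1+2+3 = 10 for Measure 2, 9 for Measure 3 — Measure 2 by 10–9.
Measure 2 vs Proposal Blue: Measure 2 preferred on 4+1+2+2+3 = 12 ballots; Measure 2 wins 12–7.
Measure 2 vs Option IV: Measure 2 is ranked higher on 1+2+3 = 6 ballots, Option IV on 13. Option IV wins 13–6.
Measure 3 vs Proposal Blue: 4+6+1+2 = 13 for Measure 3, 6 for Proposal Blue — Measure 3 by 13–6.
Measure 3 vs Option IV: 9 to 10, Option IV.
Proposal Blue vs Option IV: Proposal Blue preferred on 6+1+2+3 = 12 ballots; Proposal Blue wins 12–7.
Each option drops at least one matchup (Measure 2 loses to Option IV; Measure 3 loses to Measure 2; Proposal Blue loses to Measure 2; Option IV loses to Proposal Blue); the cycle Measure 2 beats Proposal Blue beats Option IV beats Measure 2 rules out a Condorcet winner.

none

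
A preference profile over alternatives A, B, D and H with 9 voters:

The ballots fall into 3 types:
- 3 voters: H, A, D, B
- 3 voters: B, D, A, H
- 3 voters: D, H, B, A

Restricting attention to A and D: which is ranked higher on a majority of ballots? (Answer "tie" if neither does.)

D

Ballots ranking A above D: 3.
Ballots ranking D above A: 9 − 3 = 6.
D wins the head-to-head 6–3.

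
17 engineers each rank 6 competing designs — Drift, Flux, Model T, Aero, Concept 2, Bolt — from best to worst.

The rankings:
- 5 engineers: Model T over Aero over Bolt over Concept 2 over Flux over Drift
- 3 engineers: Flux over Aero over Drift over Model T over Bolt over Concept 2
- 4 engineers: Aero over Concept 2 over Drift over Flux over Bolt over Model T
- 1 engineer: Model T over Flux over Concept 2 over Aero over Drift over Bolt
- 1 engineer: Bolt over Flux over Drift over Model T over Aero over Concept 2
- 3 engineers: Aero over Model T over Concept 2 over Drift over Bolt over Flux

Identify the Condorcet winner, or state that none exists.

Head-to-head results (17 engineers):
Drift vs Flux: Flux wins 10–7.
Drift vs Model T: Model T wins 9–8.
Drift vs Aero: Aero, 16–1.
Drift–Concept 2: Concept 2 13–4.
Drift vs Bolt: Drift, 11–6.
Flux vs Model T: Model T wins 9–8.
Flux–Aero: Aero 12–5.
Flux–Concept 2: Concept 2 12–5.
Flux vs Bolt: Bolt, 9–8.
Model T vs Aero: Aero, 10–7.
Model T vs Concept 2: Model T wins 13–4.
Model T–Bolt: Model T 12–5.
Aero vs Concept 2: Aero wins 16–1.
Aero vs Bolt: Aero wins 16–1.
Concept 2 vs Bolt: Bolt wins 9–8.
Aero defeats every rival head-to-head and is the Condorcet winner.

Aero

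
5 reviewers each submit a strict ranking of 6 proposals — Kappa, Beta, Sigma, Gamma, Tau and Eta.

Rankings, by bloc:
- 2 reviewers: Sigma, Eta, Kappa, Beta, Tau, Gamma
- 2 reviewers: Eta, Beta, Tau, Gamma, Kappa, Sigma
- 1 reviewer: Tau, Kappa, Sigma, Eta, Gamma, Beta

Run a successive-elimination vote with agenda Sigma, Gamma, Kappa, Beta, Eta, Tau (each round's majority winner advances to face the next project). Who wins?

Round 1: Sigma vs Gamma — 3–2, Sigma advances.
Round 2: Sigma vs Kappa — 2–3, Kappa advances.
Round 3: Kappa vs Beta — 3–2, Kappa advances.
Round 4: Kappa vs Eta — 1–4, Eta advances.
Round 5: Eta vs Tau — 4–1, Eta advances.
The agenda winner is Eta.

Eta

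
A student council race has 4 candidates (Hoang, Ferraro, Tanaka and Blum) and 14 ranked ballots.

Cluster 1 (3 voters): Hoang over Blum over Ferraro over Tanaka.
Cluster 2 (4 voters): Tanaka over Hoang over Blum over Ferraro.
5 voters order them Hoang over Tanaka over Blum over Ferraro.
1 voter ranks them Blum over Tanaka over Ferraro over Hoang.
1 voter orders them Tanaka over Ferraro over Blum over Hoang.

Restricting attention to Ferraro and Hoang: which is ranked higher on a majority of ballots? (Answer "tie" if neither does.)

Ballots ranking Ferraro above Hoang: 1 + 1 = 2.
Ballots ranking Hoang above Ferraro: 14 − 2 = 12.
Hoang wins the head-to-head 12–2.

Hoang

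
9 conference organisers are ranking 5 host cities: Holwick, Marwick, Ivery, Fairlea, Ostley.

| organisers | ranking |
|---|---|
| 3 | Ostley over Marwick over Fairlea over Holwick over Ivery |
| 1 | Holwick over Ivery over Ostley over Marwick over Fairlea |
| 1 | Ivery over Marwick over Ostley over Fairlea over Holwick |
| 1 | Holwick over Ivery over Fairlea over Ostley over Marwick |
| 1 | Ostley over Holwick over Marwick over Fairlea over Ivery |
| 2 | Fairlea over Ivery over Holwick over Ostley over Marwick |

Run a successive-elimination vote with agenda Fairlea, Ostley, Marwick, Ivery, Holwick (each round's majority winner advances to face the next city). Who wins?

Round 1: Fairlea vs Ostley — 3–6, Ostley advances.
Round 2: Ostley vs Marwick — 8–1, Ostley advances.
Round 3: Ostley vs Ivery — 4–5, Ivery advances.
Round 4: Ivery vs Holwick — 3–6, Holwick advances.
Holwick survives the agenda.

Holwick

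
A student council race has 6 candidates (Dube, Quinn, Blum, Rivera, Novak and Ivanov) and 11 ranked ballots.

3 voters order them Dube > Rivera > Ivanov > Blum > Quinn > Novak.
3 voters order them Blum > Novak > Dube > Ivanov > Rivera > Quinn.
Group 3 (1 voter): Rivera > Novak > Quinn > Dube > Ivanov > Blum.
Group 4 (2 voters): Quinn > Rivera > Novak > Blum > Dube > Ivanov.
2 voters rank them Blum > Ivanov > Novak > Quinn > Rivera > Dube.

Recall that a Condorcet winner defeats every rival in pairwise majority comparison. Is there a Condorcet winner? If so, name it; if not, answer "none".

Check each pair by majority over 11 ballots:
Dube vs Quinn: 6 to 5, Dube.
Dube vs Blum: Dube preferred on 3+1 = 4 ballots; Blum wins 7–4.
Dube vs Rivera: Dube is ranked higher on 3+3 = 6 ballots, Rivera on 5. Dube wins 6–5.
Dube vs Novak: 3 to 8, Novak.
Dube vs Ivanov: 3+3+1+2 = 9 for Dube, 2 for Ivanov — Dube by 9–2.
Quinn vs Blum: 3 to 8, Blum.
Quinn vs Rivera: 4 to 7, Rivera.
Quinn vs Novak: Quinn is ranked higher on 3+2 = 5 ballots, Novak on 6. Novak wins 6–5.
Quinn vs Ivanov: Quinn is ranked higher on 1+2 = 3 ballots, Ivanov on 8. Ivanov wins 8–3.
Blum vs Rivera: Blum preferred on 3+2 = 5 ballots; Rivera wins 6–5.
Blum vs Novak: Blum is ranked higher on 3+3+2 = 8 ballots, Novak on 3. Blum wins 8–3.
Blum vs Ivanov: 7 to 4, Blum.
Rivera vs Novak: 3+1+2 = 6 for Rivera, 5 for Novak — Rivera by 6–5.
Rivera vs Ivanov: Rivera is ranked higher on 3+1+2 = 6 ballots, Ivanov on 5. Rivera wins 6–5.
Novak vs Ivanov: Novak preferred on 3+1+2 = 6 ballots; Novak wins 6–5.
Every candidate loses at least once (Dube loses to Blum; Quinn loses to Dube; Blum loses to Rivera; Rivera loses to Dube; Novak loses to Blum; Ivanov loses to Dube). The majority relation contains the cycle Dube > Rivera > Blum > Dube, so there is no Condorcet winner.

none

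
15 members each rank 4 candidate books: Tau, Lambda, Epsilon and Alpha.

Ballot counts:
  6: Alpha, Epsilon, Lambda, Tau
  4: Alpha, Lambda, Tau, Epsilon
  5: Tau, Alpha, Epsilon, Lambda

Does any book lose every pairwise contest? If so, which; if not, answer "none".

Pairwise majorities:
Tau–Lambda: Lambda 10–5.
Tau–Epsilon: Tau 9–6.
Tau vs Alpha: 5 to 10, Alpha.
Lambda vs Epsilon: 4 for Lambda, 11 for Epsilon — Epsilon by 11–4.
Lambda vs Alpha: 0 to 15, Alpha.
Epsilon vs Alpha: Epsilon preferred on 0 ballots; Alpha wins 15–0.
No book is winless: Tau beats Epsilon; Lambda beats Tau; Epsilon beats Lambda; Alpha beats Tau. There is no Condorcet loser.

none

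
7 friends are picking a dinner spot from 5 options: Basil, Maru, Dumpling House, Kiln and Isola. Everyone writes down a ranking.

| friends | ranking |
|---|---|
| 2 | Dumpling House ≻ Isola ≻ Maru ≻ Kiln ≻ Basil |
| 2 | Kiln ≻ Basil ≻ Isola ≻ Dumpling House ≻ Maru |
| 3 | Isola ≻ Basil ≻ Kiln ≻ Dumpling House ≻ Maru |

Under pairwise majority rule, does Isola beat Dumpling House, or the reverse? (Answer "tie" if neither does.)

Ballots ranking Isola above Dumpling House: 2 + 3 = 5.
Ballots ranking Dumpling House above Isola: 7 − 5 = 2.
Isola wins the head-to-head 5–2.

Isola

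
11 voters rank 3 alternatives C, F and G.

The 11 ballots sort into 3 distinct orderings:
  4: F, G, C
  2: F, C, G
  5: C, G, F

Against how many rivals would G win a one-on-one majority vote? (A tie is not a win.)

0

G against each rival (11 voters):
G–C: C 7–4.
G vs F: F, 6–5.
G beats no one; loses to C, F — 0 pairwise wins.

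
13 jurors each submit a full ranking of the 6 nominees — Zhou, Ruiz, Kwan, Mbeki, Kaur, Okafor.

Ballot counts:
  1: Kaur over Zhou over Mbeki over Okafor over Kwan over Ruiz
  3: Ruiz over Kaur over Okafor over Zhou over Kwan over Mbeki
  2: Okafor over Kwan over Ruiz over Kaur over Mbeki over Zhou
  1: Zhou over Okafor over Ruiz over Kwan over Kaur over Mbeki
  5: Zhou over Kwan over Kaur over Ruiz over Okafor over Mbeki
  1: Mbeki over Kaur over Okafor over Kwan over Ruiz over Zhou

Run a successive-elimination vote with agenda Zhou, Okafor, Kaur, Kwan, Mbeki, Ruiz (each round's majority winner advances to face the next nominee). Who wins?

Round 1: Zhou vs Okafor — 7–6, Zhou advances.
Round 2: Zhou vs Kaur — 6–7, Kaur advances.
Round 3: Kaur vs Kwan — 5–8, Kwan advances.
Round 4: Kwan vs Mbeki — 11–2, Kwan advances.
Round 5: Kwan vs Ruiz — 9–4, Kwan advances.
The agenda winner is Kwan.

Kwan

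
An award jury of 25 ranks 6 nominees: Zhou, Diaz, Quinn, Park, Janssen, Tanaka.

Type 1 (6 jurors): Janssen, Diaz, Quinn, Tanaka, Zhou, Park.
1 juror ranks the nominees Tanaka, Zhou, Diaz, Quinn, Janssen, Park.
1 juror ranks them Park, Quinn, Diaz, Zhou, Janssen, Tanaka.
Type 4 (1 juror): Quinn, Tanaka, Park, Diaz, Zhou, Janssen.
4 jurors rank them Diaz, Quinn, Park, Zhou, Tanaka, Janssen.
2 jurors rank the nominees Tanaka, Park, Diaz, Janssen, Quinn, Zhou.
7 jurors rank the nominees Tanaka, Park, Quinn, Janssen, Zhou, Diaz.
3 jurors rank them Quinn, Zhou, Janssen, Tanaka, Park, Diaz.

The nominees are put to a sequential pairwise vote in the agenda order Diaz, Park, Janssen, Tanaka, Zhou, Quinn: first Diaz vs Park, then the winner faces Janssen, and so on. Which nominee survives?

Quinn

Round 1: Diaz vs Park — 11–14, Park advances.
Round 2: Park vs Janssen — 15–10, Park advances.
Round 3: Park vs Tanaka — 5–20, Tanaka advances.
Round 4: Tanaka vs Zhou — 17–8, Tanaka advances.
Round 5: Tanaka vs Quinn — 10–15, Quinn advances.
The agenda winner is Quinn.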